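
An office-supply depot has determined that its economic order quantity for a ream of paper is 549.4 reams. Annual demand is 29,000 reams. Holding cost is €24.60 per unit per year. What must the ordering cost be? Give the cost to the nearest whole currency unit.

The basic EOQ model gives Q* = √(2DS/H); rearrange for the unknown.
From Q* = √(2DS/H): S = Q*²H / (2D) = 549.4² × 24.6 / (2 × 29,000) = 128.0219.

S ≈ €128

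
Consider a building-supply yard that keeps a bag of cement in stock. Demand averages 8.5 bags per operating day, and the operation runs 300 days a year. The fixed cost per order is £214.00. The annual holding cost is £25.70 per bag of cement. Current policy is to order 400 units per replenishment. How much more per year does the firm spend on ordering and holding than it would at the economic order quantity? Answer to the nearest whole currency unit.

Extra cost ≈ £1,208 per year

Annual demand D = 8.5 × 300 = 2,550.
EOQ = √(2DS/H) = √(2 × 2,550 × 214 / 25.7) ≈ 206.08.
Cost at Q* = (D/Q*)S + (Q*/2)H = √(2DSH) ≈ £5,296.13.
Cost at Q = 400: (2,550/400)×214 + (400/2)×25.7 = £1,364.25 + £5,140.00 = £6,504.25.
Excess = £6,504.25 − £5,296.13 = £1,208.12.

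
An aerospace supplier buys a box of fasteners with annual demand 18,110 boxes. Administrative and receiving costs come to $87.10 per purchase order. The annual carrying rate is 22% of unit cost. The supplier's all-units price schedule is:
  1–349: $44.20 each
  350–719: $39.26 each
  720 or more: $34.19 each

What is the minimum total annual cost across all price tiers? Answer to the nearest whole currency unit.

TC* ≈ $624,080

Holding cost per unit per year at price C is H = 0.22·C.
Evaluate total cost at each tier's feasible EOQ or, if the EOQ is below the tier, at the tier's minimum quantity.
Tier 1 ($44.20): EOQ = 569.6 exceeds tier's upper bound 349, so this tier is dominated.
EOQ at $39.26 = 604.4 (feasible in tier 2): TC = 18,110×$39.26 + (18,110/604.4)×87.1 + (604.4/2)×0.22×$39.26 = $716,218.59.
EOQ at $34.19 = 647.6 < 720, so use break Q=720: TC = 18,110×$34.19 + (18,110/720.0)×87.1 + (720.0/2)×0.22×$34.19 = $624,079.55.
Lowest total cost among the candidates is at Q = 720.0.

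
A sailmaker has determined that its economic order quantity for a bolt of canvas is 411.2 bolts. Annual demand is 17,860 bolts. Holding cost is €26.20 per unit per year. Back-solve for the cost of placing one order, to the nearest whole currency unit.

Invert the EOQ relation Q*² = 2DS/H.
From Q* = √(2DS/H): S = Q*²H / (2D) = 411.2² × 26.2 / (2 × 17,860) = 124.0212.

S ≈ €124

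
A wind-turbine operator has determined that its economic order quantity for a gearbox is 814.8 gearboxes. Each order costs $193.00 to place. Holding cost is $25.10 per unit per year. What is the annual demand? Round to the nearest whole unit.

The basic EOQ model gives Q* = √(2DS/H); rearrange for the unknown.
From Q* = √(2DS/H): D = Q*²H / (2S) = 814.8² × 25.1 / (2 × 193) = 43170.637.

D ≈ 43,171 gearboxes per year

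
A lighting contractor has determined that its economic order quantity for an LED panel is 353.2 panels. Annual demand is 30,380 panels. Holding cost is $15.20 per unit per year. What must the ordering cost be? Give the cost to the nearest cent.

S ≈ $31.21

Invert the EOQ relation Q*² = 2DS/H.
From Q* = √(2DS/H): S = Q*²H / (2D) = 353.2² × 15.2 / (2 × 30,380) = 31.2081.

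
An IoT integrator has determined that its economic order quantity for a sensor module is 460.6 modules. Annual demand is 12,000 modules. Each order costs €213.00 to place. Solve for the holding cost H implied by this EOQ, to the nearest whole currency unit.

Squaring Q* = √(2DS/H) gives Q*² = 2DS/H.
From Q* = √(2DS/H): H = 2DS / Q*² = 2 × 12,000 × 213 / 460.6² = 24.0959.

H ≈ €24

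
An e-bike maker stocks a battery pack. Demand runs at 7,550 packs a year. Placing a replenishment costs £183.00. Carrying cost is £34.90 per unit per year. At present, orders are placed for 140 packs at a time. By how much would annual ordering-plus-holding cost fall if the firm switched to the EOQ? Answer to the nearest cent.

EOQ = √(2DS/H) = √(2 × 7,550 × 183 / 34.9) ≈ 281.39.
Cost at Q* = (D/Q*)S + (Q*/2)H = √(2DSH) ≈ £9,820.34.
Cost at Q = 140: (7,550/140)×183 + (140/2)×34.9 = £9,868.93 + £2,443.00 = £12,311.93.
Excess = £12,311.93 − £9,820.34 = £2,491.58.

Extra cost ≈ £2,491.58 per year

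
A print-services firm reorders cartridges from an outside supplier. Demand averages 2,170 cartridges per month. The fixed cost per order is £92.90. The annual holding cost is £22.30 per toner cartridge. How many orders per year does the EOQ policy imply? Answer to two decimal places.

Annual demand D = 2,170 × 12 = 26,040.
The optimal lot size = √(2DS/H) = √(2 × 26,040 × 92.9 / 22.3) ≈ 465.79.
Orders per year = D / Q* = 26,040 / 465.79 ≈ 55.905.

N ≈ 55.90 orders per year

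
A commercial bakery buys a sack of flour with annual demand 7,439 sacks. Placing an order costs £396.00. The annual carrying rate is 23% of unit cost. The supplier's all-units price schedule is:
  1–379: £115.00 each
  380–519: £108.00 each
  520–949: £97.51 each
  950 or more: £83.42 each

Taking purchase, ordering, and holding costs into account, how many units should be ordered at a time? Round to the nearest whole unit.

Q* ≈ 950 sacks

Holding cost per unit per year at price C is H = 0.23·C.
Candidates are each tier's EOQ (if it falls in that tier) and each price-break quantity.
Tier 1 (£115.00): EOQ = 472.0 exceeds tier's upper bound 379, so this tier is dominated.
EOQ at £108.00 = 487.0 (feasible in tier 2): TC = 7,439×£108.00 + (7,439/487.0)×396 + (487.0/2)×0.23×£108.00 = £815,509.50.
EOQ at £97.51 = 512.5 < 520, so use break Q=520: TC = 7,439×£97.51 + (7,439/520.0)×396 + (520.0/2)×0.23×£97.51 = £736,873.07.
EOQ at £83.42 = 554.1 < 950, so use break Q=950: TC = 7,439×£83.42 + (7,439/950.0)×396 + (950.0/2)×0.23×£83.42 = £632,775.90.
Lowest total cost is £632,775.90 at Q = 950.0.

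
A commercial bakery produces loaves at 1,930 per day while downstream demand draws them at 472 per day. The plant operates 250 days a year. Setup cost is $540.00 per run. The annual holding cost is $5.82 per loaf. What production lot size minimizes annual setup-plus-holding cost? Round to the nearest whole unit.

Q* ≈ 5,384 loaves

Annual demand D = 472 × 250 = 118,000.
Production build-up factor (1 − d/p) = 1 − 472/1,930 = 0.7554.
Q* = √(2DS / (H(1 − d/p))) = √(2 × 118,000 × 540 / (5.82 × 0.7554)).
= √(127,440,000 / 4.3967) ≈ 5383.829.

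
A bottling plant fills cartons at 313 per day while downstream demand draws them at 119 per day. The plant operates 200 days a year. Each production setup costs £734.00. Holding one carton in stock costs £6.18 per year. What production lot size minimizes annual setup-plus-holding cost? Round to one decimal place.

Q* ≈ 3,020.2 cartons

Annual demand D = 119 × 200 = 23,800.
Production build-up factor (1 − d/p) = 1 − 119/313 = 0.6198.
Q* = √(2DS / (H(1 − d/p))) = √(2 × 23,800 × 734 / (6.18 × 0.6198)).
= √(34,938,400 / 3.8304) ≈ 3020.150.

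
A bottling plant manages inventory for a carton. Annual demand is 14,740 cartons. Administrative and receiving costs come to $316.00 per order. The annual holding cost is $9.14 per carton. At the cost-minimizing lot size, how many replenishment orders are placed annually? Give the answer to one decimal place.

N ≈ 14.6 orders per year

Q* = √(2DS/H) = √(2 × 14,740 × 316 / 9.14) ≈ 1009.56.
Orders per year = D / Q* = 14,740 / 1009.56 ≈ 14.600.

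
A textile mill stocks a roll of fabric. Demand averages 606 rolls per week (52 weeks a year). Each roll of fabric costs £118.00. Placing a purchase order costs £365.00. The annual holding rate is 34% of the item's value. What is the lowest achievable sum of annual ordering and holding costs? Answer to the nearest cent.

TC* ≈ £30,379.45

Annual demand D = 606 × 52 = 31,512.
Holding cost H = 0.34 × £118.00 = £40.1200 per unit per year.
EOQ = √(2DS/H) = √(2 × 31,512 × 365 / 40.12) ≈ 757.21.
At Q*, ordering cost (D/Q*)S equals holding cost (Q*/2)H, each = √(DSH/2).
Minimum total = √(2DSH) = √(2 × 31,512 × 365 × 40.12) ≈ 30379.448.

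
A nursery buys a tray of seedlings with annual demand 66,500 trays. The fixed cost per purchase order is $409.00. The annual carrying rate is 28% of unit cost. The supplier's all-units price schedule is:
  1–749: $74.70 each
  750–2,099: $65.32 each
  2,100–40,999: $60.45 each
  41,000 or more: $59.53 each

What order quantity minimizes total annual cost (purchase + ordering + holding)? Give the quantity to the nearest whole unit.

Q* ≈ 2,100 trays

Holding cost per unit per year at price C is H = 0.28·C.
For each price level, check whether its EOQ is feasible; otherwise the best quantity at that price is the breakpoint.
Tier 1 ($74.70): EOQ = 1612.7 exceeds tier's upper bound 749, so this tier is dominated.
EOQ at $65.32 = 1724.6 (feasible in tier 2): TC = 66,500×$65.32 + (66,500/1724.6)×409 + (1724.6/2)×0.28×$65.32 = $4,375,322.03.
EOQ at $60.45 = 1792.7 < 2100, so use break Q=2100: TC = 66,500×$60.45 + (66,500/2100.0)×409 + (2100.0/2)×0.28×$60.45 = $4,050,648.97.
EOQ at $59.53 = 1806.5 < 41000, so use break Q=41000: TC = 66,500×$59.53 + (66,500/41000.0)×409 + (41000.0/2)×0.28×$59.53 = $4,301,110.58.
Lowest total cost is $4,050,648.97 at Q = 2100.0.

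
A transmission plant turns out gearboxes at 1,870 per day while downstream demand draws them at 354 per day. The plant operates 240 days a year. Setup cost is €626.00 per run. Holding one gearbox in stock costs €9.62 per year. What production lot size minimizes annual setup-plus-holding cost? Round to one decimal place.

Q* ≈ 3,693.1 gearboxes

Annual demand D = 354 × 240 = 84,960.
Production build-up factor (1 − d/p) = 1 − 354/1,870 = 0.8107.
Q* = √(2DS / (H(1 − d/p))) = √(2 × 84,960 × 626 / (9.62 × 0.8107)).
= √(106,369,920 / 7.7989) ≈ 3693.117.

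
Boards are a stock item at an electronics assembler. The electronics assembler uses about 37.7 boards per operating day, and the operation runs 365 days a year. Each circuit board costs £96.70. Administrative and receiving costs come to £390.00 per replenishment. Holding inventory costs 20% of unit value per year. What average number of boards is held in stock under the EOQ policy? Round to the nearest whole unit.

Average inventory ≈ 372 boards

Annual demand D = 37.7 × 365 = 13,760.5.
Holding cost H = 0.20 × £96.70 = £19.3400 per unit per year.
The optimal lot size = √(2DS/H) = √(2 × 13,760.5 × 390 / 19.34) ≈ 744.97.
Average inventory = Q*/2 ≈ 744.97 / 2 = 372.483.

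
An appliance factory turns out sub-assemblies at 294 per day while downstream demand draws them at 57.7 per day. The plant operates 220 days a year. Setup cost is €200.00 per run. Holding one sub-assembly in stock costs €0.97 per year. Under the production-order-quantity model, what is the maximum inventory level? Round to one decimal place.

I_max ≈ 2,051.2 sub-assemblies

Annual demand D = 57.7 × 220 = 12,694.
Production build-up factor (1 − d/p) = 1 − 57.7/294 = 0.8037.
Q* = √(2DS / (H(1 − d/p))) = √(2 × 12,694 × 200 / (0.97 × 0.8037)).
= √(5,077,600 / 0.7796) ≈ 2552.027.
Maximum inventory = Q*(1 − d/p) = 2552.027 × 0.8037 ≈ 2051.170.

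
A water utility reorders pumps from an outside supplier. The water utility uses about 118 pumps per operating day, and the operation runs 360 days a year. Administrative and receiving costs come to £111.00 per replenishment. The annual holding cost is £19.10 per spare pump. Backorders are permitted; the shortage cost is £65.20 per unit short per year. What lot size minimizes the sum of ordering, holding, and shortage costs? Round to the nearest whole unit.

Annual demand D = 118 × 360 = 42,480.
With planned backorders, Q* = √(2DS/H) · √((H+B)/B).
√(2DS/H) = √(2 × 42,480 × 111 / 19.1) = 702.671.
√((H+B)/B) = √((19.1+65.2)/65.2) = 1.1371.
Q* ≈ 798.991.

Q* ≈ 799 pumps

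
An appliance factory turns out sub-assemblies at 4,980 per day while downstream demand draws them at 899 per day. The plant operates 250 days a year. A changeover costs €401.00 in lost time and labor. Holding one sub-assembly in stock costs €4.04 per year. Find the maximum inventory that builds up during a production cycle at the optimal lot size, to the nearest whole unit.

I_max ≈ 6,047 sub-assemblies

Annual demand D = 899 × 250 = 224,750.
Production build-up factor (1 − d/p) = 1 − 899/4,980 = 0.8195.
Q* = √(2DS / (H(1 − d/p))) = √(2 × 224,750 × 401 / (4.04 × 0.8195)).
= √(180,249,500 / 3.3107) ≈ 7378.664.
Maximum inventory = Q*(1 − d/p) = 7378.664 × 0.8195 ≈ 6046.652.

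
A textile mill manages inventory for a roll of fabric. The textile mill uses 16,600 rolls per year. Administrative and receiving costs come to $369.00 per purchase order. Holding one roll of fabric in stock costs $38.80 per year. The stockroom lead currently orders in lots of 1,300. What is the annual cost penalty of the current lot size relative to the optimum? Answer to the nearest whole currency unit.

Extra cost ≈ $8,130 per year

EOQ = √(2DS/H) = √(2 × 16,600 × 369 / 38.8) ≈ 561.91.
Cost at Q* = (D/Q*)S + (Q*/2)H = √(2DSH) ≈ $21,802.09.
Cost at Q = 1,300: (16,600/1,300)×369 + (1,300/2)×38.8 = $4,711.85 + $25,220.00 = $29,931.85.
Excess = $29,931.85 − $21,802.09 = $8,129.76.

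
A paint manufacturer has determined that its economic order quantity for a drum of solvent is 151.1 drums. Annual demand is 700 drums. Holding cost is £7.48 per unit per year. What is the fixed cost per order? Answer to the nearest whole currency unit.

Invert the EOQ relation Q*² = 2DS/H.
From Q* = √(2DS/H): S = Q*²H / (2D) = 151.1² × 7.48 / (2 × 700) = 121.9839.

S ≈ £122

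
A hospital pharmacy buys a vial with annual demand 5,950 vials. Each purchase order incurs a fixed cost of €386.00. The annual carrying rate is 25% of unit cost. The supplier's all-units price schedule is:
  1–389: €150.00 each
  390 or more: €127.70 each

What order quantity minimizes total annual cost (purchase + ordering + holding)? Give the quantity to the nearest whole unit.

Q* ≈ 390 vials

Holding cost per unit per year at price C is H = 0.25·C.
Candidates are each tier's EOQ (if it falls in that tier) and each price-break quantity.
EOQ at €150.00 = 350.0 (feasible in tier 1): TC = 5,950×€150.00 + (5,950/350.0)×386 + (350.0/2)×0.25×€150.00 = €905,624.50.
EOQ at €127.70 = 379.3 < 390, so use break Q=390: TC = 5,950×€127.70 + (5,950/390.0)×386 + (390.0/2)×0.25×€127.70 = €771,929.35.
Lowest total cost is €771,929.35 at Q = 390.0.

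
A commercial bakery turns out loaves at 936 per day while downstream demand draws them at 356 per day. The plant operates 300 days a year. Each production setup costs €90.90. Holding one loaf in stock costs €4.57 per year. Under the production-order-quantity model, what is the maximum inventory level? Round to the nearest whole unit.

I_max ≈ 1,623 loaves

Annual demand D = 356 × 300 = 106,800.
Production build-up factor (1 − d/p) = 1 − 356/936 = 0.6197.
Q* = √(2DS / (H(1 − d/p))) = √(2 × 106,800 × 90.9 / (4.57 × 0.6197)).
= √(19,416,240 / 2.8318) ≈ 2618.475.
Maximum inventory = Q*(1 − d/p) = 2618.475 × 0.6197 ≈ 1622.559.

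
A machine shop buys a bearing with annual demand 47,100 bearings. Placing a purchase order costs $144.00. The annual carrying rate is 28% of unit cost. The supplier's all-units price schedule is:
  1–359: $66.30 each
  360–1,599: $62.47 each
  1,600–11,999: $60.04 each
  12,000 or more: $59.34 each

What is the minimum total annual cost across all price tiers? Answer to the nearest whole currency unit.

Holding cost per unit per year at price C is H = 0.28·C.
Candidates are each tier's EOQ (if it falls in that tier) and each price-break quantity.
Tier 1 ($66.30): EOQ = 854.8 exceeds tier's upper bound 359, so this tier is dominated.
EOQ at $62.47 = 880.6 (feasible in tier 2): TC = 47,100×$62.47 + (47,100/880.6)×144 + (880.6/2)×0.28×$62.47 = $2,957,740.57.
EOQ at $60.04 = 898.3 < 1600, so use break Q=1600: TC = 47,100×$60.04 + (47,100/1600.0)×144 + (1600.0/2)×0.28×$60.04 = $2,845,571.96.
EOQ at $59.34 = 903.6 < 12000, so use break Q=12000: TC = 47,100×$59.34 + (47,100/12000.0)×144 + (12000.0/2)×0.28×$59.34 = $2,895,170.40.
Lowest total cost among the candidates is at Q = 1600.0.

TC* ≈ $2,845,572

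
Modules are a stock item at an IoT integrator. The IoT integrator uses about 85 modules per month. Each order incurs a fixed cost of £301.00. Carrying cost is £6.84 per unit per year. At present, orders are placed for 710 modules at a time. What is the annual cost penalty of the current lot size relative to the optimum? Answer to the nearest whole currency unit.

Annual demand D = 85 × 12 = 1,020.
EOQ = √(2DS/H) = √(2 × 1,020 × 301 / 6.84) ≈ 299.62.
Cost at Q* = (D/Q*)S + (Q*/2)H = √(2DSH) ≈ £2,049.40.
Cost at Q = 710: (1,020/710)×301 + (710/2)×6.84 = £432.42 + £2,428.20 = £2,860.62.
Excess = £2,860.62 − £2,049.40 = £811.22.

Extra cost ≈ £811 per year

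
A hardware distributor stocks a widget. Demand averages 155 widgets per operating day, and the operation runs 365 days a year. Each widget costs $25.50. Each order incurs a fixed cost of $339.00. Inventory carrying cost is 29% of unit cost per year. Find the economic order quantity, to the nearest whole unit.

Q* ≈ 2,277 widgets

Annual demand D = 155 × 365 = 56,575.
Holding cost H = 0.29 × $25.50 = $7.3950 per unit per year.
EOQ = √(2DS / H) = √(2 × 56,575 × 339 / 7.395).
= √(38,357,850 / 7.395) = √5,186,997.9716 ≈ 2277.498.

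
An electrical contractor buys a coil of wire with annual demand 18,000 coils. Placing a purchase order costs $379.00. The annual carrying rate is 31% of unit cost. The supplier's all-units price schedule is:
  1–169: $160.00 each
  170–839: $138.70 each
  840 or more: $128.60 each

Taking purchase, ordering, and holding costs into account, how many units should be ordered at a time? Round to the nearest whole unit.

Q* ≈ 840 coils

Holding cost per unit per year at price C is H = 0.31·C.
Evaluate total cost at each tier's feasible EOQ or, if the EOQ is below the tier, at the tier's minimum quantity.
Tier 1 ($160.00): EOQ = 524.5 exceeds tier's upper bound 169, so this tier is dominated.
EOQ at $138.70 = 563.3 (feasible in tier 2): TC = 18,000×$138.70 + (18,000/563.3)×379 + (563.3/2)×0.31×$138.70 = $2,520,820.88.
EOQ at $128.60 = 585.0 < 840, so use break Q=840: TC = 18,000×$128.60 + (18,000/840.0)×379 + (840.0/2)×0.31×$128.60 = $2,339,665.15.
Lowest total cost is $2,339,665.15 at Q = 840.0.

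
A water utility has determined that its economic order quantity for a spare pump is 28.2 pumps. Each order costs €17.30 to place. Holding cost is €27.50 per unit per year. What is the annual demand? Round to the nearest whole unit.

D ≈ 632 pumps per year

Squaring Q* = √(2DS/H) gives Q*² = 2DS/H.
From Q* = √(2DS/H): D = Q*²H / (2S) = 28.2² × 27.5 / (2 × 17.3) = 632.055.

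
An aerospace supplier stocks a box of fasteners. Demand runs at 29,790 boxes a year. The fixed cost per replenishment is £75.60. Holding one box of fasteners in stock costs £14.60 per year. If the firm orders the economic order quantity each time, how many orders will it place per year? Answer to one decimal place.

N ≈ 53.6 orders per year

Q* = √(2DS/H) = √(2 × 29,790 × 75.6 / 14.6) ≈ 555.44.
Orders per year = D / Q* = 29,790 / 555.44 ≈ 53.633.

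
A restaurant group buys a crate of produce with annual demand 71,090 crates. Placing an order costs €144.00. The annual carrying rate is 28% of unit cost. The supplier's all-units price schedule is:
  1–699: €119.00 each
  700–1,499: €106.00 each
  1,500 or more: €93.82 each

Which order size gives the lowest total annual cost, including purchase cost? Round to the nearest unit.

Holding cost per unit per year at price C is H = 0.28·C.
Candidates are each tier's EOQ (if it falls in that tier) and each price-break quantity.
Tier 1 (€119.00): EOQ = 783.9 exceeds tier's upper bound 699, so this tier is dominated.
EOQ at €106.00 = 830.6 (feasible in tier 2): TC = 71,090×€106.00 + (71,090/830.6)×144 + (830.6/2)×0.28×€106.00 = €7,560,190.88.
EOQ at €93.82 = 882.8 < 1500, so use break Q=1500: TC = 71,090×€93.82 + (71,090/1500.0)×144 + (1500.0/2)×0.28×€93.82 = €6,696,190.64.
Lowest total cost is €6,696,190.64 at Q = 1500.0.

Q* ≈ 1,500 crates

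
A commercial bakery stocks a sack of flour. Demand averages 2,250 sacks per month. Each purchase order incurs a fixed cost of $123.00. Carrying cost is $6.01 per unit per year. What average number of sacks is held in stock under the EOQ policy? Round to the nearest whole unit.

Average inventory ≈ 526 sacks

Annual demand D = 2,250 × 12 = 27,000.
EOQ = √(2DS/H) = √(2 × 27,000 × 123 / 6.01) ≈ 1051.26.
Average inventory = Q*/2 ≈ 1051.26 / 2 = 525.632.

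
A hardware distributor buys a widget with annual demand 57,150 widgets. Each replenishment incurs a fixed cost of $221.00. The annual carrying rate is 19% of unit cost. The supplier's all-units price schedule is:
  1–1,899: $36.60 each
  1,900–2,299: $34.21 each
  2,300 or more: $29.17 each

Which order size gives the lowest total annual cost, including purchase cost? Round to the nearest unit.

Holding cost per unit per year at price C is H = 0.19·C.
Candidates are each tier's EOQ (if it falls in that tier) and each price-break quantity.
Tier 1 ($36.60): EOQ = 1905.9 exceeds tier's upper bound 1899, so this tier is dominated.
EOQ at $34.21 = 1971.4 (feasible in tier 2): TC = 57,150×$34.21 + (57,150/1971.4)×221 + (1971.4/2)×0.19×$34.21 = $1,967,915.14.
EOQ at $29.17 = 2134.9 < 2300, so use break Q=2300: TC = 57,150×$29.17 + (57,150/2300.0)×221 + (2300.0/2)×0.19×$29.17 = $1,678,930.51.
Lowest total cost is $1,678,930.51 at Q = 2300.0.

Q* ≈ 2,300 widgets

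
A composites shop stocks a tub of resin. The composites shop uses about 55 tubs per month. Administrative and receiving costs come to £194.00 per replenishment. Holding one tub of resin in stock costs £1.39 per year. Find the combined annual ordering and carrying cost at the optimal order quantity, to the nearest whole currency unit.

TC* ≈ £597

Annual demand D = 55 × 12 = 660.
The optimal lot size = √(2DS/H) = √(2 × 660 × 194 / 1.39) ≈ 429.22.
At Q*, ordering cost (D/Q*)S equals holding cost (Q*/2)H, each = √(DSH/2).
Minimum total = √(2DSH) = √(2 × 660 × 194 × 1.39) ≈ 596.616.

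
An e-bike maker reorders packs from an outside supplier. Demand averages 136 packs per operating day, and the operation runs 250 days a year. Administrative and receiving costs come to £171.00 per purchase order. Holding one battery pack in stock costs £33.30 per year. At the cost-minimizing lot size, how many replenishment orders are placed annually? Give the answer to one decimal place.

Annual demand D = 136 × 250 = 34,000.
Q* = √(2DS/H) = √(2 × 34,000 × 171 / 33.3) ≈ 590.92.
Orders per year = D / Q* = 34,000 / 590.92 ≈ 57.537.

N ≈ 57.5 orders per year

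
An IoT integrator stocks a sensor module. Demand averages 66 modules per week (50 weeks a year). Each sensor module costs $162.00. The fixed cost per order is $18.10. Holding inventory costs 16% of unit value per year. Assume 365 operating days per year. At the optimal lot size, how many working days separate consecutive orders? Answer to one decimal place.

Annual demand D = 66 × 50 = 3,300.
Holding cost H = 0.16 × $162.00 = $25.9200 per unit per year.
Q* = √(2DS/H) = √(2 × 3,300 × 18.1 / 25.92) ≈ 67.89.
Cycle time = Q*/D × 365 = 67.89 / 3,300 × 365 ≈ 7.509 days.

T ≈ 7.5 days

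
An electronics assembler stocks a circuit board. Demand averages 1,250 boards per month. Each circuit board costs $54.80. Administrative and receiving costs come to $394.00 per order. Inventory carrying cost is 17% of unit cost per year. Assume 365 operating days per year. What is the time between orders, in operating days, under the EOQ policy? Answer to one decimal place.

Annual demand D = 1,250 × 12 = 15,000.
Holding cost H = 0.17 × $54.80 = $9.3160 per unit per year.
Q* = √(2DS/H) = √(2 × 15,000 × 394 / 9.316) ≈ 1126.40.
Cycle time = Q*/D × 365 = 1126.40 / 15,000 × 365 ≈ 27.409 days.

T ≈ 27.4 days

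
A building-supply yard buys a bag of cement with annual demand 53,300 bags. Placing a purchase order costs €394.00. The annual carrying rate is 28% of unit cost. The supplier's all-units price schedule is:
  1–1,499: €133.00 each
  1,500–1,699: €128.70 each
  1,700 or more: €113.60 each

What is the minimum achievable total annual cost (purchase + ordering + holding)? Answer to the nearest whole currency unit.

TC* ≈ €6,094,270

Holding cost per unit per year at price C is H = 0.28·C.
Evaluate total cost at each tier's feasible EOQ or, if the EOQ is below the tier, at the tier's minimum quantity.
EOQ at €133.00 = 1062.0 (feasible in tier 1): TC = 53,300×€133.00 + (53,300/1062.0)×394 + (1062.0/2)×0.28×€133.00 = €7,128,448.64.
EOQ at €128.70 = 1079.6 < 1500, so use break Q=1500: TC = 53,300×€128.70 + (53,300/1500.0)×394 + (1500.0/2)×0.28×€128.70 = €6,900,737.13.
EOQ at €113.60 = 1149.1 < 1700, so use break Q=1700: TC = 53,300×€113.60 + (53,300/1700.0)×394 + (1700.0/2)×0.28×€113.60 = €6,094,269.86.
Lowest total cost among the candidates is at Q = 1700.0.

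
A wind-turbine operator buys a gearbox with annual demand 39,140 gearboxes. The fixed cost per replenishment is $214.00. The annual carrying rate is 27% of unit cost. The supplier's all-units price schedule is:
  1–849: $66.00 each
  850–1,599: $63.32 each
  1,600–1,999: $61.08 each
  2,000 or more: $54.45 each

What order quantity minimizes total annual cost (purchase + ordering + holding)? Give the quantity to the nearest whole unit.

Q* ≈ 2,000 gearboxes

Holding cost per unit per year at price C is H = 0.27·C.
For each price level, check whether its EOQ is feasible; otherwise the best quantity at that price is the breakpoint.
Tier 1 ($66.00): EOQ = 969.6 exceeds tier's upper bound 849, so this tier is dominated.
EOQ at $63.32 = 989.9 (feasible in tier 2): TC = 39,140×$63.32 + (39,140/989.9)×214 + (989.9/2)×0.27×$63.32 = $2,495,268.08.
EOQ at $61.08 = 1007.9 < 1600, so use break Q=1600: TC = 39,140×$61.08 + (39,140/1600.0)×214 + (1600.0/2)×0.27×$61.08 = $2,409,099.45.
EOQ at $54.45 = 1067.5 < 2000, so use break Q=2000: TC = 39,140×$54.45 + (39,140/2000.0)×214 + (2000.0/2)×0.27×$54.45 = $2,150,062.48.
Lowest total cost is $2,150,062.48 at Q = 2000.0.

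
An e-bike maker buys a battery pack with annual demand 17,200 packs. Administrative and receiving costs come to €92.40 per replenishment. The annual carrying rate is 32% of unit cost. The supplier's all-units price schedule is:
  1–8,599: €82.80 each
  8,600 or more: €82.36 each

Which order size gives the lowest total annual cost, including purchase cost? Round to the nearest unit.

Q* ≈ 346 packs

Holding cost per unit per year at price C is H = 0.32·C.
For each price level, check whether its EOQ is feasible; otherwise the best quantity at that price is the breakpoint.
EOQ at €82.80 = 346.4 (feasible in tier 1): TC = 17,200×€82.80 + (17,200/346.4)×92.4 + (346.4/2)×0.32×€82.80 = €1,433,337.10.
EOQ at €82.36 = 347.3 < 8600, so use break Q=8600: TC = 17,200×€82.36 + (17,200/8600.0)×92.4 + (8600.0/2)×0.32×€82.36 = €1,530,104.16.
Lowest total cost is €1,433,337.10 at Q = 346.4.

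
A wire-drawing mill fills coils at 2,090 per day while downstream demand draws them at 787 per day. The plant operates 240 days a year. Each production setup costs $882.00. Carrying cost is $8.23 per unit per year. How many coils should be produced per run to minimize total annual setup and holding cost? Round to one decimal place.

Annual demand D = 787 × 240 = 188,880.
Production build-up factor (1 − d/p) = 1 − 787/2,090 = 0.6234.
Q* = √(2DS / (H(1 − d/p))) = √(2 × 188,880 × 882 / (8.23 × 0.6234)).
= √(333,184,320 / 5.131) ≈ 8058.297.

Q* ≈ 8,058.3 coils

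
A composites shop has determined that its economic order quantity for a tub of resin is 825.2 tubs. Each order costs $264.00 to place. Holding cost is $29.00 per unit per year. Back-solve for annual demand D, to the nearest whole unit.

D ≈ 37,401 tubs per year

The basic EOQ model gives Q* = √(2DS/H); rearrange for the unknown.
From Q* = √(2DS/H): D = Q*²H / (2S) = 825.2² × 29 / (2 × 264) = 37400.940.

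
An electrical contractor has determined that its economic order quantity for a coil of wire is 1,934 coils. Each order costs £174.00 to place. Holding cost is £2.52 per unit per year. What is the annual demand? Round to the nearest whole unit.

Invert the EOQ relation Q*² = 2DS/H.
From Q* = √(2DS/H): D = Q*²H / (2S) = 1,934² × 2.52 / (2 × 174) = 27085.337.

D ≈ 27,085 coils per year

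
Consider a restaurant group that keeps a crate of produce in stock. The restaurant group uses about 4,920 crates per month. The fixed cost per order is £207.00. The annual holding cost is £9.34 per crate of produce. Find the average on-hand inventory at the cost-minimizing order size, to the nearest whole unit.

Annual demand D = 4,920 × 12 = 59,040.
EOQ = √(2DS/H) = √(2 × 59,040 × 207 / 9.34) ≈ 1617.71.
Average inventory = Q*/2 ≈ 1617.71 / 2 = 808.854.

Average inventory ≈ 809 crates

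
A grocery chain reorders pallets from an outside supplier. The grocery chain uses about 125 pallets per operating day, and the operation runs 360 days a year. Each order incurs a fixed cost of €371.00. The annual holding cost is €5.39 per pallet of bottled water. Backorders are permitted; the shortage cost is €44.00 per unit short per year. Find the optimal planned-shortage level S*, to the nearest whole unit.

S* ≈ 288 pallets

Annual demand D = 125 × 360 = 45,000.
With planned backorders, Q* = √(2DS/H) · √((H+B)/B).
√(2DS/H) = √(2 × 45,000 × 371 / 5.39) = 2488.937.
√((H+B)/B) = √((5.39+44)/44) = 1.0595.
Q* ≈ 2636.981.
S* = Q* · H/(H+B) = 2636.981 × 5.39/49.39 ≈ 287.777.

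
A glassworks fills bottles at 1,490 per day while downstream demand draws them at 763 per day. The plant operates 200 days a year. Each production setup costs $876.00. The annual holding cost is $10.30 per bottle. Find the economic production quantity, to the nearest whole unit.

Annual demand D = 763 × 200 = 152,600.
Production build-up factor (1 − d/p) = 1 − 763/1,490 = 0.4879.
Q* = √(2DS / (H(1 − d/p))) = √(2 × 152,600 × 876 / (10.3 × 0.4879)).
= √(267,355,200 / 5.0256) ≈ 7293.763.

Q* ≈ 7,294 bottles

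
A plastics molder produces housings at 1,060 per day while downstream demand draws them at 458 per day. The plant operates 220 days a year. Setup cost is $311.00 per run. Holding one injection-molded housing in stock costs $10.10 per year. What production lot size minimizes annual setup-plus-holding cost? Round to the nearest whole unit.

Q* ≈ 3,305 housings

Annual demand D = 458 × 220 = 100,760.
Production build-up factor (1 − d/p) = 1 − 458/1,060 = 0.5679.
Q* = √(2DS / (H(1 − d/p))) = √(2 × 100,760 × 311 / (10.1 × 0.5679)).
= √(62,672,720 / 5.736) ≈ 3305.470.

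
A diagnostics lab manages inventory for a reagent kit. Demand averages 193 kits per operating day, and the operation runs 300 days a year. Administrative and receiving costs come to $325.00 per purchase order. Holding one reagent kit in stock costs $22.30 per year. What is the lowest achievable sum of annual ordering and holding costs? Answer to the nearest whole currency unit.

Annual demand D = 193 × 300 = 57,900.
Q* = √(2DS/H) = √(2 × 57,900 × 325 / 22.3) ≈ 1299.10.
At the optimum the two cost components are equal, so total cost = 2·(Q*/2)H = Q*·H.
Minimum total = √(2DSH) = √(2 × 57,900 × 325 × 22.3) ≈ 28969.993.

TC* ≈ $28,970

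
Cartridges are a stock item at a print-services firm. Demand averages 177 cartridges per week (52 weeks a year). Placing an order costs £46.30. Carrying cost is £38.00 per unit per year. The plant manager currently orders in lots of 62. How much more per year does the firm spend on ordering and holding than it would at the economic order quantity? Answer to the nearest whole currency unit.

Annual demand D = 177 × 52 = 9,204.
EOQ = √(2DS/H) = √(2 × 9,204 × 46.3 / 38) ≈ 149.76.
Cost at Q* = (D/Q*)S + (Q*/2)H = √(2DSH) ≈ £5,690.96.
Cost at Q = 62: (9,204/62)×46.3 + (62/2)×38 = £6,873.31 + £1,178.00 = £8,051.31.
Excess = £8,051.31 − £5,690.96 = £2,360.35.

Extra cost ≈ £2,360 per year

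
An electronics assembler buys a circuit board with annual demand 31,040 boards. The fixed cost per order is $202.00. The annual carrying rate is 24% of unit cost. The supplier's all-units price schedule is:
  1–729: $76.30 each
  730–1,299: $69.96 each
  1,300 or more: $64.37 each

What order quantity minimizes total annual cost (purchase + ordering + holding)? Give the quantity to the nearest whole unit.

Holding cost per unit per year at price C is H = 0.24·C.
Evaluate total cost at each tier's feasible EOQ or, if the EOQ is below the tier, at the tier's minimum quantity.
Tier 1 ($76.30): EOQ = 827.5 exceeds tier's upper bound 729, so this tier is dominated.
EOQ at $69.96 = 864.2 (feasible in tier 2): TC = 31,040×$69.96 + (31,040/864.2)×202 + (864.2/2)×0.24×$69.96 = $2,186,068.89.
EOQ at $64.37 = 901.0 < 1300, so use break Q=1300: TC = 31,040×$64.37 + (31,040/1300.0)×202 + (1300.0/2)×0.24×$64.37 = $2,012,909.66.
Lowest total cost is $2,012,909.66 at Q = 1300.0.

Q* ≈ 1,300 boards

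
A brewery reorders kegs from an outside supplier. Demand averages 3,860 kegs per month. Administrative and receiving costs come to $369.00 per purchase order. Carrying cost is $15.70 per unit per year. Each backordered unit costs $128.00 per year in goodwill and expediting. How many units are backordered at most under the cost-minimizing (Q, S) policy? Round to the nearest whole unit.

S* ≈ 171 kegs

Annual demand D = 3,860 × 12 = 46,320.
With planned backorders, Q* = √(2DS/H) · √((H+B)/B).
√(2DS/H) = √(2 × 46,320 × 369 / 15.7) = 1475.580.
√((H+B)/B) = √((15.7+128)/128) = 1.0596.
Q* ≈ 1563.457.
S* = Q* · H/(H+B) = 1563.457 × 15.7/143.7 ≈ 170.816.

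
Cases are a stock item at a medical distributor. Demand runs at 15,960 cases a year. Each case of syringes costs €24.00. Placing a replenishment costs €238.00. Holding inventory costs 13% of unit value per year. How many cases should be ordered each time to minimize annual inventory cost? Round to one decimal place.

Q* ≈ 1,560.4 cases

Holding cost H = 0.13 × €24.00 = €3.1200 per unit per year.
EOQ = √(2DS / H) = √(2 × 15,960 × 238 / 3.12).
= √(7,596,960 / 3.12) = √2,434,923.0769 ≈ 1560.424.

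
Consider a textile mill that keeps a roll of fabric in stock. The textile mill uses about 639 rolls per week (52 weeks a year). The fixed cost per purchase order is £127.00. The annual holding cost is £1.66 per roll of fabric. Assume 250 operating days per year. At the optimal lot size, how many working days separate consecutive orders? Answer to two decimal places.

Annual demand D = 639 × 52 = 33,228.
Q* = √(2DS/H) = √(2 × 33,228 × 127 / 1.66) ≈ 2254.84.
Cycle time = Q*/D × 250 = 2254.84 / 33,228 × 250 ≈ 16.965 days.

T ≈ 16.96 days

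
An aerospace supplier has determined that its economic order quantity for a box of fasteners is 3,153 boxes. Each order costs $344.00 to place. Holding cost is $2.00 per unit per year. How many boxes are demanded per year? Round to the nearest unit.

Squaring Q* = √(2DS/H) gives Q*² = 2DS/H.
From Q* = √(2DS/H): D = Q*²H / (2S) = 3,153² × 2 / (2 × 344) = 28899.445.

D ≈ 28,899 boxes per year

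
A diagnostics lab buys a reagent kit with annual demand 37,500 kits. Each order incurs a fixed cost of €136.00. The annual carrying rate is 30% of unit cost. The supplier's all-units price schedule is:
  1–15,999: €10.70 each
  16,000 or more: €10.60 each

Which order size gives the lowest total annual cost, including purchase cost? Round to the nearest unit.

Q* ≈ 1,783 kits

Holding cost per unit per year at price C is H = 0.30·C.
Evaluate total cost at each tier's feasible EOQ or, if the EOQ is below the tier, at the tier's minimum quantity.
EOQ at €10.70 = 1782.6 (feasible in tier 1): TC = 37,500×€10.70 + (37,500/1782.6)×136 + (1782.6/2)×0.30×€10.70 = €406,972.06.
EOQ at €10.60 = 1791.0 < 16000, so use break Q=16000: TC = 37,500×€10.60 + (37,500/16000.0)×136 + (16000.0/2)×0.30×€10.60 = €423,258.75.
Lowest total cost is €406,972.06 at Q = 1782.6.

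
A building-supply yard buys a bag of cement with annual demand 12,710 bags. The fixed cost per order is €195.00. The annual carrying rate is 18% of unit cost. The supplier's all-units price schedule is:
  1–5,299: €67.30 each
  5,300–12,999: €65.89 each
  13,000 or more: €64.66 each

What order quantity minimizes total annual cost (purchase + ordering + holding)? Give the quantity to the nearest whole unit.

Q* ≈ 640 bags

Holding cost per unit per year at price C is H = 0.18·C.
Candidates are each tier's EOQ (if it falls in that tier) and each price-break quantity.
EOQ at €67.30 = 639.7 (feasible in tier 1): TC = 12,710×€67.30 + (12,710/639.7)×195 + (639.7/2)×0.18×€67.30 = €863,132.06.
EOQ at €65.89 = 646.5 < 5300, so use break Q=5300: TC = 12,710×€65.89 + (12,710/5300.0)×195 + (5300.0/2)×0.18×€65.89 = €869,359.06.
EOQ at €64.66 = 652.6 < 13000, so use break Q=13000: TC = 12,710×€64.66 + (12,710/13000.0)×195 + (13000.0/2)×0.18×€64.66 = €897,671.45.
Lowest total cost is €863,132.06 at Q = 639.7.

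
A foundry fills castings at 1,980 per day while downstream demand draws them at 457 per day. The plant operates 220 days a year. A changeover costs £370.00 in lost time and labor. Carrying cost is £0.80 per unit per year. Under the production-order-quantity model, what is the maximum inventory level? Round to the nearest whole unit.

I_max ≈ 8,458 castings

Annual demand D = 457 × 220 = 100,540.
Production build-up factor (1 − d/p) = 1 − 457/1,980 = 0.7692.
Q* = √(2DS / (H(1 − d/p))) = √(2 × 100,540 × 370 / (0.8 × 0.7692)).
= √(74,399,600 / 0.6154) ≈ 10995.702.
Maximum inventory = Q*(1 − d/p) = 10995.702 × 0.7692 ≈ 8457.805.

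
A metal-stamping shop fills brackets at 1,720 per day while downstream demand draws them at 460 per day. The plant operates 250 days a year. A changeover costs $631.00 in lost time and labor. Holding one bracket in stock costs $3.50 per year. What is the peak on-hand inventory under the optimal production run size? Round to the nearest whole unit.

I_max ≈ 5,511 brackets

Annual demand D = 460 × 250 = 115,000.
Production build-up factor (1 − d/p) = 1 − 460/1,720 = 0.7326.
Q* = √(2DS / (H(1 − d/p))) = √(2 × 115,000 × 631 / (3.5 × 0.7326)).
= √(145,130,000 / 2.564) ≈ 7523.562.
Maximum inventory = Q*(1 − d/p) = 7523.562 × 0.7326 ≈ 5511.447.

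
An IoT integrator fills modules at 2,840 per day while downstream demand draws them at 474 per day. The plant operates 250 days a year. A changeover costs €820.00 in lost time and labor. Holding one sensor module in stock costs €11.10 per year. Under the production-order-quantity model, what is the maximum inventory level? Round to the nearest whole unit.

I_max ≈ 3,819 modules

Annual demand D = 474 × 250 = 118,500.
Production build-up factor (1 − d/p) = 1 − 474/2,840 = 0.8331.
Q* = √(2DS / (H(1 − d/p))) = √(2 × 118,500 × 820 / (11.1 × 0.8331)).
= √(194,340,000 / 9.2474) ≈ 4584.283.
Maximum inventory = Q*(1 − d/p) = 4584.283 × 0.8331 ≈ 3819.160.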